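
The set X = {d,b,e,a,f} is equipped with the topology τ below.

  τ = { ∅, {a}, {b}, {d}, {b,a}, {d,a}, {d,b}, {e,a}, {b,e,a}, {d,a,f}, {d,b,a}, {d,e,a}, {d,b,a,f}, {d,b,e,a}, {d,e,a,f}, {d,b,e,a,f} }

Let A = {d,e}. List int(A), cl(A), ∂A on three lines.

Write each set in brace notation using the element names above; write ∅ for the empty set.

int(A) = {d}
cl(A)  = {d,e,f}
∂A     = {e,f}

opens ⊆ A: ∅, {d}; union → int = {d}
complement {b,a,f}; its interior {b,a}; cl(A) = X∖{b,a} = {d,e,f}
boundary = {d,e,f} ∖ {d} = {e,f}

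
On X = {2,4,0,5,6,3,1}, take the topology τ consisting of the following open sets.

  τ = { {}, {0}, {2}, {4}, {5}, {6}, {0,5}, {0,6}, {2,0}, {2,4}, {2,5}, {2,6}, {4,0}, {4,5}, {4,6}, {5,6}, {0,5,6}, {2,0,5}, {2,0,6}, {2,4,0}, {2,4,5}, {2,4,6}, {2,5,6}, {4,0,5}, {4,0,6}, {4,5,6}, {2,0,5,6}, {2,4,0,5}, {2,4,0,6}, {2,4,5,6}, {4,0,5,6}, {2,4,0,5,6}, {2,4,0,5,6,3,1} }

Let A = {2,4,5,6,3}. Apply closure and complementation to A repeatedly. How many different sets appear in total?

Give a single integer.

6

complement {0,1}; its interior {0}; cl(A) = X∖{0} = {2,4,5,6,3,1}
With k = closure, c = complement:
  1. A     = {2,4,5,6,3}
  2. kA    = {2,4,5,6,3,1}
  3. cA    = {0,1}
  4. ckA   = {0}
  5. kcA   = {0,3,1}
  6. ckcA  = {2,4,5,6}
k, c of each give nothing new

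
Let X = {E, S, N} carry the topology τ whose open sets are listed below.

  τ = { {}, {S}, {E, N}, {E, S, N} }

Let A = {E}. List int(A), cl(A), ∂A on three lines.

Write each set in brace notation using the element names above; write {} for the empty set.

int(A) = {}
cl(A)  = {E, N}
∂A     = {E, N}

opens ⊆ A: {}; union → int = {}
complement {S, N}; its interior {S}; cl(A) = X∖{S} = {E, N}
boundary = {E, N} ∖ {} = {E, N}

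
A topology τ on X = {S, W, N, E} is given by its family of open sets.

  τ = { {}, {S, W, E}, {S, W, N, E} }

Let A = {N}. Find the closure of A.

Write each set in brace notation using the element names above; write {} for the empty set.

{N}

complement {S, W, E}; its interior {S, W, E}; cl(A) = X∖{S, W, E} = {N}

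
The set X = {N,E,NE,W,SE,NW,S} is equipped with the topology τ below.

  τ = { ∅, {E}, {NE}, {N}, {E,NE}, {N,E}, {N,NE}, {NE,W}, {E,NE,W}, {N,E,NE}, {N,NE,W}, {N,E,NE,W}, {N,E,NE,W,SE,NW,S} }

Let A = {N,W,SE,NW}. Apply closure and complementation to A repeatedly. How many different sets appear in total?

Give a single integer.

8

closure: X∖int(X∖A) = X∖{E,NE} = {N,W,SE,NW,S}
Let k=closure and c=complement:
  1. A     = {N,W,SE,NW}
  2. kA    = {N,W,SE,NW,S}
  3. cA    = {E,NE,S}
  4. ckA   = {E,NE}
  5. kcA   = {E,NE,W,SE,NW,S}
  6. ckcA  = {N}
  7. kckcA = {N,SE,NW,S}
  8. ckckcA = {E,NE,W}
— saturated at 8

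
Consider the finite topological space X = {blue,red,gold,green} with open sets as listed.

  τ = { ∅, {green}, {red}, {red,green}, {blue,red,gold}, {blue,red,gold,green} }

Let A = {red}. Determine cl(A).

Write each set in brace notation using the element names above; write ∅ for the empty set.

X∖A={blue,gold,green}, int(X∖A)={green}, hence cl(A)={blue,red,gold}

{blue,red,gold}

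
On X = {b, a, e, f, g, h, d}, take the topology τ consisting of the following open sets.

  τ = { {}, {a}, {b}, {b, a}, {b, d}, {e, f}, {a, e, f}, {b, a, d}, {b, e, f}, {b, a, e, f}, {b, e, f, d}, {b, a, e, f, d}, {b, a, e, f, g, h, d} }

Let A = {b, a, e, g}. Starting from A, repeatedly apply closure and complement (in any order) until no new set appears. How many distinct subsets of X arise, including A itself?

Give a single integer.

X∖A={f, h, d}, int(X∖A)={}, hence cl(A)={b, a, e, f, g, h, d}
Orbit (k=closure, c=complement):
  1. A     = {b, a, e, g}
  2. kA    = {b, a, e, f, g, h, d}
  3. cA    = {f, h, d}
  4. ckA   = {}
  5. kcA   = {e, f, g, h, d}
  6. ckcA  = {b, a}
  7. kckcA = {b, a, g, h, d}
  8. ckckcA = {e, f}
  9. kckckcA = {e, f, g, h}
  10. ckckckcA = {b, a, d}
(closed under both — stop)

10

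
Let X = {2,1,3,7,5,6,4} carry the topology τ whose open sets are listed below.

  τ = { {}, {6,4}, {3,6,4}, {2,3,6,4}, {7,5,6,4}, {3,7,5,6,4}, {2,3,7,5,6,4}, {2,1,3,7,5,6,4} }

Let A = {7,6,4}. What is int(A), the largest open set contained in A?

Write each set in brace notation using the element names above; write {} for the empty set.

{6,4}

opens ⊆ A: {}, {6,4}; union → int = {6,4}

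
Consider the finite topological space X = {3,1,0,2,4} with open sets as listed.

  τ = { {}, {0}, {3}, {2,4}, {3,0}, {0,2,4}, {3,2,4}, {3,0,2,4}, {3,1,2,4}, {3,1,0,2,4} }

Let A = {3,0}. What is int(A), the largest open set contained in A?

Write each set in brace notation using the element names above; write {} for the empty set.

{3,0}

U open, U⊆A: {}, {0}, {3}, {3,0}. int(A) = ⋃ = {3,0}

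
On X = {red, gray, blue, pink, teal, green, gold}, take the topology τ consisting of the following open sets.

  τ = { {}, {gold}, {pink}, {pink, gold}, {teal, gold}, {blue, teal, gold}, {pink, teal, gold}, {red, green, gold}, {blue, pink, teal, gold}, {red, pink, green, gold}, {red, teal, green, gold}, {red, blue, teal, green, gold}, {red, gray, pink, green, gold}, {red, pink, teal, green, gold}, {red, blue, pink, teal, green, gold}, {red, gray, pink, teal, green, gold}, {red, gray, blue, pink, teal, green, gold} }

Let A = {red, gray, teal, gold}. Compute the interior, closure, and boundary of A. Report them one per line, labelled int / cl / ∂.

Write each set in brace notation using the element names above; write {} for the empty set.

interior: largest open inside A is {teal, gold} (from {}, {gold}, {teal, gold})
cl via duality: int({blue, pink, green}) = {pink}, so X∖{pink} = {red, gray, blue, teal, green, gold}
cl∖int = {red, gray, blue, green}

int(A) = {teal, gold}
cl(A)  = {red, gray, blue, teal, green, gold}
∂A     = {red, gray, blue, green}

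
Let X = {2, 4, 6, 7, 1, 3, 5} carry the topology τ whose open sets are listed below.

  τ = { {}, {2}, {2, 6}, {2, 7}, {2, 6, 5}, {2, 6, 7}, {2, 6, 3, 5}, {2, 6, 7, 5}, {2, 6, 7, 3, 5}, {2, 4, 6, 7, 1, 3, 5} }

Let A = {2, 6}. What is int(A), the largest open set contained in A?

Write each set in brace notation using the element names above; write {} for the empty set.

interior: largest open inside A is {2, 6} (from {}, {2}, {2, 6})

{2, 6}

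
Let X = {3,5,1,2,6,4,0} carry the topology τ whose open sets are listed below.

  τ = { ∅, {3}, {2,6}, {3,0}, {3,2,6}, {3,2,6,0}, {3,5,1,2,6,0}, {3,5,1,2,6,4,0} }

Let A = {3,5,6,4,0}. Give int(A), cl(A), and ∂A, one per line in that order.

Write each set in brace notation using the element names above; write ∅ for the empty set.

int(A) = {3,0}
cl(A)  = {3,5,1,2,6,4,0}
∂A     = {5,1,2,6,4}

U open, U⊆A: ∅, {3}, {3,0}. int(A) = ⋃ = {3,0}
X∖A={1,2}, int(X∖A)=∅, hence cl(A)={3,5,1,2,6,4,0}
∂A: remove int from cl → {5,1,2,6,4}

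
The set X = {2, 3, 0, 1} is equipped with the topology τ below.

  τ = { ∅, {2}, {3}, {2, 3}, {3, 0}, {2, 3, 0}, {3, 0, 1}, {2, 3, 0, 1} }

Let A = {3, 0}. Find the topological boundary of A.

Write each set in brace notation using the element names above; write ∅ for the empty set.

U open, U⊆A: ∅, {3}, {3, 0}. int(A) = ⋃ = {3, 0}
X∖A={2, 1}, int(X∖A)={2}, hence cl(A)={3, 0, 1}
∂A: remove int from cl → {1}

{1}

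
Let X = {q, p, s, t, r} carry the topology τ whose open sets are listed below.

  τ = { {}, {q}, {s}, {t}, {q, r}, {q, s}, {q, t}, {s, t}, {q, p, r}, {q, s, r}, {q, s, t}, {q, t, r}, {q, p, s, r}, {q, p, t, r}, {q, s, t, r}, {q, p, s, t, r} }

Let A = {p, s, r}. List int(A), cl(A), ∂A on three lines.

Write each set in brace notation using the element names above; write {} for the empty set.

U open, U⊆A: {}, {s}. int(A) = ⋃ = {s}
X∖A={q, t}, int(X∖A)={q, t}, hence cl(A)={p, s, r}
∂A: remove int from cl → {p, r}

int(A) = {s}
cl(A)  = {p, s, r}
∂A     = {p, r}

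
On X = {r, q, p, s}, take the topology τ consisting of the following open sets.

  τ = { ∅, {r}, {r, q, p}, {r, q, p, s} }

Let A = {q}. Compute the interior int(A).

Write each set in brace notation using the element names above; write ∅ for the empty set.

∅

opens ⊆ A: ∅; union → int = ∅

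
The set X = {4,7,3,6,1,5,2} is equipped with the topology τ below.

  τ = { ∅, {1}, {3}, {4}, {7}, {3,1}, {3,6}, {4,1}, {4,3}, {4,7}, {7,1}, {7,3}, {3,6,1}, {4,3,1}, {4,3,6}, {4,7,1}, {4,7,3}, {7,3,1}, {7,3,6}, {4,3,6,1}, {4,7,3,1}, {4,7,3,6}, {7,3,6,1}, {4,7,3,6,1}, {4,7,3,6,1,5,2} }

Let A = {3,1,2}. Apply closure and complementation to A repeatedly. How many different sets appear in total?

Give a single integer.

cl via duality: int({4,7,6,5}) = {4,7}, so X∖{4,7} = {3,6,1,5,2}
Write k for closure, c for complement:
  1. A     = {3,1,2}
  2. kA    = {3,6,1,5,2}
  3. cA    = {4,7,6,5}
  4. ckA   = {4,7}
  5. kcA   = {4,7,6,5,2}
  6. kckA  = {4,7,5,2}
  7. ckcA  = {3,1}
  8. ckckA = {3,6,1}
applying k or c yields no new set

8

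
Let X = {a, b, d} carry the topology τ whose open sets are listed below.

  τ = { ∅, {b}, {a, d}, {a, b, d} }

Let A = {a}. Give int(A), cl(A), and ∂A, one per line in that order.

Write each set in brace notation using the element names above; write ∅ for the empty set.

int(A) = ∅
cl(A)  = {a, d}
∂A     = {a, d}

opens ⊆ A: ∅; union → int = ∅
complement {b, d}; its interior {b}; cl(A) = X∖{b} = {a, d}
boundary = {a, d} ∖ ∅ = {a, d}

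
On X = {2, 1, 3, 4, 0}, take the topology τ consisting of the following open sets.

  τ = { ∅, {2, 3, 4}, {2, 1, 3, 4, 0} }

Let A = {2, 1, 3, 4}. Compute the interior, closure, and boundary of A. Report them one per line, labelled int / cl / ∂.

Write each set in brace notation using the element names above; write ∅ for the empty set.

int(A) = {2, 3, 4}
cl(A)  = {2, 1, 3, 4, 0}
∂A     = {1, 0}

U open, U⊆A: ∅, {2, 3, 4}. int(A) = ⋃ = {2, 3, 4}
X∖A={0}, int(X∖A)=∅, hence cl(A)={2, 1, 3, 4, 0}
∂A: remove int from cl → {1, 0}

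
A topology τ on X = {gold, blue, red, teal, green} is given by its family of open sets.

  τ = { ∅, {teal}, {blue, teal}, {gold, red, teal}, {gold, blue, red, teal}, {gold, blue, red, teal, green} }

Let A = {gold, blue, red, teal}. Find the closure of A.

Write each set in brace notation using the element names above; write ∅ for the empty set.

cl via duality: int({green}) = ∅, so X∖∅ = {gold, blue, red, teal, green}

{gold, blue, red, teal, green}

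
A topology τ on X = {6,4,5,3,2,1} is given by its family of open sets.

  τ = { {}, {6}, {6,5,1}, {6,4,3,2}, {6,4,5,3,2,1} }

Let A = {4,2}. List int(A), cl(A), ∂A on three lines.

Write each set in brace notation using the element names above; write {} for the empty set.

interior: largest open inside A is {} (from {})
cl via duality: int({6,5,3,1}) = {6,5,1}, so X∖{6,5,1} = {4,3,2}
cl∖int = {4,3,2}

int(A) = {}
cl(A)  = {4,3,2}
∂A     = {4,3,2}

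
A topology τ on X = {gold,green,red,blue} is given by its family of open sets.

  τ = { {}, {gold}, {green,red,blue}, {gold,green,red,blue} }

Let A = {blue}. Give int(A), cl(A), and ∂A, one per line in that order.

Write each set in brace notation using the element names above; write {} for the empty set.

opens ⊆ A: {}; union → int = {}
complement {gold,green,red}; its interior {gold}; cl(A) = X∖{gold} = {green,red,blue}
boundary = {green,red,blue} ∖ {} = {green,red,blue}

int(A) = {}
cl(A)  = {green,red,blue}
∂A     = {green,red,blue}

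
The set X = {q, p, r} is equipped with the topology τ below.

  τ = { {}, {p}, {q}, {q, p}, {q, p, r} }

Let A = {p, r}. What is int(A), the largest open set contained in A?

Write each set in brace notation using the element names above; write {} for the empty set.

{p}

opens ⊆ A: {}, {p}; union → int = {p}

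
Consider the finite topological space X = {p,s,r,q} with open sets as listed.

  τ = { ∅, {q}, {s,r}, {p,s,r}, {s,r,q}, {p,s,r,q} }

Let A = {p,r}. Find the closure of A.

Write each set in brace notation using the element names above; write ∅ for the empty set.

complement {s,q}; its interior {q}; cl(A) = X∖{q} = {p,s,r}

{p,s,r}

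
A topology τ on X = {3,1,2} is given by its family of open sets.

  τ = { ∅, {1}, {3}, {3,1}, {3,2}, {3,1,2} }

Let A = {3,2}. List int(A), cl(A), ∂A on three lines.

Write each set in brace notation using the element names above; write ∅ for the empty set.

open subsets of A: ∅, {3}, {3,2}; so int(A) = {3,2}
closure: X∖int(X∖A) = X∖{1} = {3,2}
∂A = {3,2} minus {3,2} = ∅

int(A) = {3,2}
cl(A)  = {3,2}
∂A     = ∅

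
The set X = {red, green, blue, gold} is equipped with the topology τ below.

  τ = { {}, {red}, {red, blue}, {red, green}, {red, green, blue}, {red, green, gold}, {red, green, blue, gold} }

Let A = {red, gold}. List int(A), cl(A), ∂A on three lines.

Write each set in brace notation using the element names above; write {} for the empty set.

opens ⊆ A: {}, {red}; union → int = {red}
complement {green, blue}; its interior {}; cl(A) = X∖{} = {red, green, blue, gold}
boundary = {red, green, blue, gold} ∖ {red} = {green, blue, gold}

int(A) = {red}
cl(A)  = {red, green, blue, gold}
∂A     = {green, blue, gold}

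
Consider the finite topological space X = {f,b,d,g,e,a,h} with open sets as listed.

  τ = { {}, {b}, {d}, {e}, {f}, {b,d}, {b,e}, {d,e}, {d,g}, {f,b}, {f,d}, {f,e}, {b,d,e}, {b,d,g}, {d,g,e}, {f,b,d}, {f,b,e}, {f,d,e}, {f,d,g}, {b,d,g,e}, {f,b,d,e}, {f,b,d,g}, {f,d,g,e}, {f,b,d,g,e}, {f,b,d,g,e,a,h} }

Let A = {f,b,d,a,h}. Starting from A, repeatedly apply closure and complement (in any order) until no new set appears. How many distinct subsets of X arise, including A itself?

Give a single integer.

complement {g,e}; its interior {e}; cl(A) = X∖{e} = {f,b,d,g,a,h}
With k = closure, c = complement:
  1. A     = {f,b,d,a,h}
  2. kA    = {f,b,d,g,a,h}
  3. cA    = {g,e}
  4. ckA   = {e}
  5. kcA   = {g,e,a,h}
  6. kckA  = {e,a,h}
  7. ckcA  = {f,b,d}
  8. ckckA = {f,b,d,g}
k, c of each give nothing new

8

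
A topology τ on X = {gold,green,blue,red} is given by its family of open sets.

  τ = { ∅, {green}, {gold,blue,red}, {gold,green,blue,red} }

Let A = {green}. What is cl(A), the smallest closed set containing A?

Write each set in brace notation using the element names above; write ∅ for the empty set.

complement {gold,blue,red}; its interior {gold,blue,red}; cl(A) = X∖{gold,blue,red} = {green}

{green}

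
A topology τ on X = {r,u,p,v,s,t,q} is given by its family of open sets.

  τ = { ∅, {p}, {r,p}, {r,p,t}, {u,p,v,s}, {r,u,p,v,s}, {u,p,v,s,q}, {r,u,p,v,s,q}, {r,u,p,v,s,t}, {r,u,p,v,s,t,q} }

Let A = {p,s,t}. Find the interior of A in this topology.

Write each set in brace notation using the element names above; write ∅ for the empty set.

{p}

opens ⊆ A: ∅, {p}; union → int = {p}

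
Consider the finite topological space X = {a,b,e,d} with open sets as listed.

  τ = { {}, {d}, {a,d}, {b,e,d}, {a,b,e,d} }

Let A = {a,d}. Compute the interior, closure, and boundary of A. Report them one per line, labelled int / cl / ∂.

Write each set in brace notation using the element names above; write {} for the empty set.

open subsets of A: {}, {d}, {a,d}; so int(A) = {a,d}
closure: X∖int(X∖A) = X∖{} = {a,b,e,d}
∂A = {a,b,e,d} minus {a,d} = {b,e}

int(A) = {a,d}
cl(A)  = {a,b,e,d}
∂A     = {b,e}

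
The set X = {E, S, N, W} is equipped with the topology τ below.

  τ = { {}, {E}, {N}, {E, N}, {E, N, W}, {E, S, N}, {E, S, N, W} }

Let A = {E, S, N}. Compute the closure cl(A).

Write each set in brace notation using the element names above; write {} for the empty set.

complement {W}; its interior {}; cl(A) = X∖{} = {E, S, N, W}

{E, S, N, W}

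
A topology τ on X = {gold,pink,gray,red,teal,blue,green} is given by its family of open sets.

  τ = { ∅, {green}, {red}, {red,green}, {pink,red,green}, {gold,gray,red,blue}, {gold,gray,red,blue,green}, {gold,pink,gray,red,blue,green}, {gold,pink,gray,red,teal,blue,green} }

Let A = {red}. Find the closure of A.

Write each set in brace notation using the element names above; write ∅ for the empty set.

{gold,pink,gray,red,teal,blue}

closure: X∖int(X∖A) = X∖{green} = {gold,pink,gray,red,teal,blue}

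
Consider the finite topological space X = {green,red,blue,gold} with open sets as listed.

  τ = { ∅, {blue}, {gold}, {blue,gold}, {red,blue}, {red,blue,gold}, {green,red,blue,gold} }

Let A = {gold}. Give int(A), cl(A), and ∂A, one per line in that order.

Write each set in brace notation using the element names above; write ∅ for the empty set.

int(A) = {gold}
cl(A)  = {green,gold}
∂A     = {green}

open subsets of A: ∅, {gold}; so int(A) = {gold}
closure: X∖int(X∖A) = X∖{red,blue} = {green,gold}
∂A = {green,gold} minus {gold} = {green}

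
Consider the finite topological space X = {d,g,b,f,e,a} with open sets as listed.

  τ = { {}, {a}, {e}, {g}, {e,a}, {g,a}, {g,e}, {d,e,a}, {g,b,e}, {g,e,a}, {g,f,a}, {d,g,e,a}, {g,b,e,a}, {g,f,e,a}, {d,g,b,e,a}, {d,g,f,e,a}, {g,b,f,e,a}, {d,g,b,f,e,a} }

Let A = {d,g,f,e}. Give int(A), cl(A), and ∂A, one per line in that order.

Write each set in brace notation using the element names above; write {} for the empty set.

open subsets of A: {}, {e}, {g}, {g,e}; so int(A) = {g,e}
closure: X∖int(X∖A) = X∖{a} = {d,g,b,f,e}
∂A = {d,g,b,f,e} minus {g,e} = {d,b,f}

int(A) = {g,e}
cl(A)  = {d,g,b,f,e}
∂A     = {d,b,f}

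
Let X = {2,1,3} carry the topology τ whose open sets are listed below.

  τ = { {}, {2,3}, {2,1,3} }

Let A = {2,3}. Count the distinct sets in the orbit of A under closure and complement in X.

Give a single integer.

4

closure: X∖int(X∖A) = X∖{} = {2,1,3}
Let k=closure and c=complement:
  1. A     = {2,3}
  2. kA    = {2,1,3}
  3. cA    = {1}
  4. ckA   = {}
— saturated at 4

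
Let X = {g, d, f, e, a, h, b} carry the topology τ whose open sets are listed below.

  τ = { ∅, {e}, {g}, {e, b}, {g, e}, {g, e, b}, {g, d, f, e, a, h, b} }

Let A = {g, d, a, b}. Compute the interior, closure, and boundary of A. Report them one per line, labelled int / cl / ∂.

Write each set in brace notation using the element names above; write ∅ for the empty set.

open subsets of A: ∅, {g}; so int(A) = {g}
closure: X∖int(X∖A) = X∖{e} = {g, d, f, a, h, b}
∂A = {g, d, f, a, h, b} minus {g} = {d, f, a, h, b}

int(A) = {g}
cl(A)  = {g, d, f, a, h, b}
∂A     = {d, f, a, h, b}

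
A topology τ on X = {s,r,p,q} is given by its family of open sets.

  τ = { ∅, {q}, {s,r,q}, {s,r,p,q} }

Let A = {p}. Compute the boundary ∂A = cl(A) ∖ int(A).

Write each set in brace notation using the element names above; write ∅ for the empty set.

{p}

opens ⊆ A: ∅; union → int = ∅
complement {s,r,q}; its interior {s,r,q}; cl(A) = X∖{s,r,q} = {p}
boundary = {p} ∖ ∅ = {p}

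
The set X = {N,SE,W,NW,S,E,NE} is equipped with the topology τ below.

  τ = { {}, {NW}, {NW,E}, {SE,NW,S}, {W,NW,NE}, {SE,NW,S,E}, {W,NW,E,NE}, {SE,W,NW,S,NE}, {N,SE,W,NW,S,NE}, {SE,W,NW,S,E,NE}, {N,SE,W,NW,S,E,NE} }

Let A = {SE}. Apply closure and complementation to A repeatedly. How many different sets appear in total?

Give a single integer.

complement {N,W,NW,S,E,NE}; its interior {W,NW,E,NE}; cl(A) = X∖{W,NW,E,NE} = {N,SE,S}
With k = closure, c = complement:
  1. A     = {SE}
  2. kA    = {N,SE,S}
  3. cA    = {N,W,NW,S,E,NE}
  4. ckA   = {W,NW,E,NE}
  5. kcA   = {N,SE,W,NW,S,E,NE}
  6. ckcA  = {}
k, c of each give nothing new

6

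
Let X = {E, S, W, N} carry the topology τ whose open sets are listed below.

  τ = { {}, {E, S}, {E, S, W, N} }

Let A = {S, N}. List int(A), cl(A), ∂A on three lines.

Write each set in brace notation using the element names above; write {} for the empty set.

open subsets of A: {}; so int(A) = {}
closure: X∖int(X∖A) = X∖{} = {E, S, W, N}
∂A = {E, S, W, N} minus {} = {E, S, W, N}

int(A) = {}
cl(A)  = {E, S, W, N}
∂A     = {E, S, W, N}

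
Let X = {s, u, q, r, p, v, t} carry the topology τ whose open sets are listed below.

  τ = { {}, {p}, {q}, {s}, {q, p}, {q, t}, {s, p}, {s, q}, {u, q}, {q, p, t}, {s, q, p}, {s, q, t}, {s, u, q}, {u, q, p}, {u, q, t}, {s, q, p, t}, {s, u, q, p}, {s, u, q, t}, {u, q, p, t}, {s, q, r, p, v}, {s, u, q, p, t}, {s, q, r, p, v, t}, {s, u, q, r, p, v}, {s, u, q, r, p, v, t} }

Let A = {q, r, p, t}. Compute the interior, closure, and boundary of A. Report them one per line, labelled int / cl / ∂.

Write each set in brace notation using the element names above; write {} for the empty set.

U open, U⊆A: {}, {p}, {q}, {q, p}, {q, t}, {q, p, t}. int(A) = ⋃ = {q, p, t}
X∖A={s, u, v}, int(X∖A)={s}, hence cl(A)={u, q, r, p, v, t}
∂A: remove int from cl → {u, r, v}

int(A) = {q, p, t}
cl(A)  = {u, q, r, p, v, t}
∂A     = {u, r, v}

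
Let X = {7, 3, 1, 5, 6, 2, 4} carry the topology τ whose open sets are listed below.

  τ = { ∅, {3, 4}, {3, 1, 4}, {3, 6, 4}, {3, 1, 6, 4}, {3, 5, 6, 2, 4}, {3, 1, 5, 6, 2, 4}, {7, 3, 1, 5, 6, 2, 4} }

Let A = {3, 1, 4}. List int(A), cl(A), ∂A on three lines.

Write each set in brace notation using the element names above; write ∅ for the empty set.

U open, U⊆A: ∅, {3, 4}, {3, 1, 4}. int(A) = ⋃ = {3, 1, 4}
X∖A={7, 5, 6, 2}, int(X∖A)=∅, hence cl(A)={7, 3, 1, 5, 6, 2, 4}
∂A: remove int from cl → {7, 5, 6, 2}

int(A) = {3, 1, 4}
cl(A)  = {7, 3, 1, 5, 6, 2, 4}
∂A     = {7, 5, 6, 2}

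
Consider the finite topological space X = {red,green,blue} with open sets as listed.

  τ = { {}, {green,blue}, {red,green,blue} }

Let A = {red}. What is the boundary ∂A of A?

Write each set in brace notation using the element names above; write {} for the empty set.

{red}

opens ⊆ A: {}; union → int = {}
complement {green,blue}; its interior {green,blue}; cl(A) = X∖{green,blue} = {red}
boundary = {red} ∖ {} = {red}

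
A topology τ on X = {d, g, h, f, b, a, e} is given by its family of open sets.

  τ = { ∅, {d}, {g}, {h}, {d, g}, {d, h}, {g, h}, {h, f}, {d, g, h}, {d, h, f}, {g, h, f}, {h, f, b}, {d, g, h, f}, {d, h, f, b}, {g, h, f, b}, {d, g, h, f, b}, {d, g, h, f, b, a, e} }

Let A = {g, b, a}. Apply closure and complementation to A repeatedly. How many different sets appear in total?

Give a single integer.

closure: X∖int(X∖A) = X∖{d, h, f} = {g, b, a, e}
Let k=closure and c=complement:
  1. A     = {g, b, a}
  2. kA    = {g, b, a, e}
  3. cA    = {d, h, f, e}
  4. ckA   = {d, h, f}
  5. kcA   = {d, h, f, b, a, e}
  6. ckcA  = {g}
  7. kckcA = {g, a, e}
  8. ckckcA = {d, h, f, b}
— saturated at 8

8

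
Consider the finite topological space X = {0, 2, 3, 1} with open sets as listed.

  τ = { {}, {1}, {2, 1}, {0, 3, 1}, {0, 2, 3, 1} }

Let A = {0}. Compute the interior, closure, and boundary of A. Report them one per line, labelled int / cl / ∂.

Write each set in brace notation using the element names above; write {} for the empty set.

int(A) = {}
cl(A)  = {0, 3}
∂A     = {0, 3}

opens ⊆ A: {}; union → int = {}
complement {2, 3, 1}; its interior {2, 1}; cl(A) = X∖{2, 1} = {0, 3}
boundary = {0, 3} ∖ {} = {0, 3}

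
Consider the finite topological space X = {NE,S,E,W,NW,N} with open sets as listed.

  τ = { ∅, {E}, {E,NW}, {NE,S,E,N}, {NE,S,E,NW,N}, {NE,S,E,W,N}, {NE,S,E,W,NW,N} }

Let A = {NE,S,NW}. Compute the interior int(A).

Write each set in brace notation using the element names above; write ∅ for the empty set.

∅

open subsets of A: ∅; so int(A) = ∅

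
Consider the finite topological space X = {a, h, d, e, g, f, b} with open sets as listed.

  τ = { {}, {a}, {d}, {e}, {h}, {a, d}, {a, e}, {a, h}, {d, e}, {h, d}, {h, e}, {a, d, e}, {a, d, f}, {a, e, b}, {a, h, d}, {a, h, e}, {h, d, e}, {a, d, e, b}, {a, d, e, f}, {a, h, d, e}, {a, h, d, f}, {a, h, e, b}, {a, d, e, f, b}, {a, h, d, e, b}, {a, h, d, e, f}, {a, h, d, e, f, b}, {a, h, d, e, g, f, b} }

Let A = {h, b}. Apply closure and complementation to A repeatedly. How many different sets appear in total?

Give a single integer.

8

cl via duality: int({a, d, e, g, f}) = {a, d, e, f}, so X∖{a, d, e, f} = {h, g, b}
Write k for closure, c for complement:
  1. A     = {h, b}
  2. kA    = {h, g, b}
  3. cA    = {a, d, e, g, f}
  4. ckA   = {a, d, e, f}
  5. kcA   = {a, d, e, g, f, b}
  6. ckcA  = {h}
  7. kckcA = {h, g}
  8. ckckcA = {a, d, e, f, b}
applying k or c yields no new set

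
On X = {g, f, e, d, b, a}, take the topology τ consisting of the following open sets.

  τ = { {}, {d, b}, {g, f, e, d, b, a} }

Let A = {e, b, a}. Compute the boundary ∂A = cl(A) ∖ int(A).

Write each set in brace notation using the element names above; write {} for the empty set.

open subsets of A: {}; so int(A) = {}
closure: X∖int(X∖A) = X∖{} = {g, f, e, d, b, a}
∂A = {g, f, e, d, b, a} minus {} = {g, f, e, d, b, a}

{g, f, e, d, b, a}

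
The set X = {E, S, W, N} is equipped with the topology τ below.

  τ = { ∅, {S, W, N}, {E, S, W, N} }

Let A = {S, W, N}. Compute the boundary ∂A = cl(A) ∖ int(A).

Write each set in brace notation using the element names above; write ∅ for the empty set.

interior: largest open inside A is {S, W, N} (from ∅, {S, W, N})
cl via duality: int({E}) = ∅, so X∖∅ = {E, S, W, N}
cl∖int = {E}

{E}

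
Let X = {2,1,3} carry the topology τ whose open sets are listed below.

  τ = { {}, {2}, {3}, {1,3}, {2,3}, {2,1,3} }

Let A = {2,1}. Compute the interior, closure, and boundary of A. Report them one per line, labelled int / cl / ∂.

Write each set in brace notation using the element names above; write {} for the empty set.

open subsets of A: {}, {2}; so int(A) = {2}
closure: X∖int(X∖A) = X∖{3} = {2,1}
∂A = {2,1} minus {2} = {1}

int(A) = {2}
cl(A)  = {2,1}
∂A     = {1}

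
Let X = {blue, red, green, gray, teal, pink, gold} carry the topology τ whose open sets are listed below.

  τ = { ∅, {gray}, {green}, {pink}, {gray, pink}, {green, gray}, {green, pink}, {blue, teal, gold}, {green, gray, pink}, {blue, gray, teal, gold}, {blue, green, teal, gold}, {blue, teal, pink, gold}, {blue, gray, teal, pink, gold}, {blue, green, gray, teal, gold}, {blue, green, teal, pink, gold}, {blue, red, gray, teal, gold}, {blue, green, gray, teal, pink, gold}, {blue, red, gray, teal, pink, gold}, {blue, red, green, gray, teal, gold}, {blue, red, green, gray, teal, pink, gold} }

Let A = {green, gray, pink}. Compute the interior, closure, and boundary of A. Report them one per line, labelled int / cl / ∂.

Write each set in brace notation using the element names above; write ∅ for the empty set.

open subsets of A: ∅, {pink}, {green}, {gray}, {gray, pink}, {green, gray}, {green, pink}, {green, gray, pink}; so int(A) = {green, gray, pink}
closure: X∖int(X∖A) = X∖{blue, teal, gold} = {red, green, gray, pink}
∂A = {red, green, gray, pink} minus {green, gray, pink} = {red}

int(A) = {green, gray, pink}
cl(A)  = {red, green, gray, pink}
∂A     = {red}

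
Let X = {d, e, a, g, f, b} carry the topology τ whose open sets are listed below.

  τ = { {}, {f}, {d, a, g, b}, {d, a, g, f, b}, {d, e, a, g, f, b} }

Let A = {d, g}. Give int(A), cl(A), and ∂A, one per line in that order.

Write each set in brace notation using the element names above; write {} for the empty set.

interior: largest open inside A is {} (from {})
cl via duality: int({e, a, f, b}) = {f}, so X∖{f} = {d, e, a, g, b}
cl∖int = {d, e, a, g, b}

int(A) = {}
cl(A)  = {d, e, a, g, b}
∂A     = {d, e, a, g, b}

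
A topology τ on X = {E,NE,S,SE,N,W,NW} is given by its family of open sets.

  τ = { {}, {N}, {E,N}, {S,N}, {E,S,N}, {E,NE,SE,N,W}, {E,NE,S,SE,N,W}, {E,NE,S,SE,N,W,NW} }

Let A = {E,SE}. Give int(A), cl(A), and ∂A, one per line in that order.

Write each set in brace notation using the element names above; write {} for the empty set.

opens ⊆ A: {}; union → int = {}
complement {NE,S,N,W,NW}; its interior {S,N}; cl(A) = X∖{S,N} = {E,NE,SE,W,NW}
boundary = {E,NE,SE,W,NW} ∖ {} = {E,NE,SE,W,NW}

int(A) = {}
cl(A)  = {E,NE,SE,W,NW}
∂A     = {E,NE,SE,W,NW}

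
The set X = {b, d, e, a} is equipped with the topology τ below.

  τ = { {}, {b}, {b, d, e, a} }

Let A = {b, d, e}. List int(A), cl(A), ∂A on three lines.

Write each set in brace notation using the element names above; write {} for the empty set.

int(A) = {b}
cl(A)  = {b, d, e, a}
∂A     = {d, e, a}

interior: largest open inside A is {b} (from {}, {b})
cl via duality: int({a}) = {}, so X∖{} = {b, d, e, a}
cl∖int = {d, e, a}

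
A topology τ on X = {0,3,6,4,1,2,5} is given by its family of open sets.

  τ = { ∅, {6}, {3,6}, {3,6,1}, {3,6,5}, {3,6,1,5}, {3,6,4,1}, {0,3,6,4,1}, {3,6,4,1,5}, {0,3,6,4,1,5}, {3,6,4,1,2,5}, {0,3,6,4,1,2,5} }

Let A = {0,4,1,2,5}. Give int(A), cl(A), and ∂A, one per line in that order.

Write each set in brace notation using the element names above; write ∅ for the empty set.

interior: largest open inside A is ∅ (from ∅)
cl via duality: int({3,6}) = {3,6}, so X∖{3,6} = {0,4,1,2,5}
cl∖int = {0,4,1,2,5}

int(A) = ∅
cl(A)  = {0,4,1,2,5}
∂A     = {0,4,1,2,5}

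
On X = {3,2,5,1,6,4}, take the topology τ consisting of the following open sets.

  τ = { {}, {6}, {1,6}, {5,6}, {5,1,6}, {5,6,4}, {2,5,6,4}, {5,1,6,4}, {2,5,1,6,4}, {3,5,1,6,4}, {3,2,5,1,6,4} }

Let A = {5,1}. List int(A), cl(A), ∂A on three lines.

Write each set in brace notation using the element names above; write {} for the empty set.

interior: largest open inside A is {} (from {})
cl via duality: int({3,2,6,4}) = {6}, so X∖{6} = {3,2,5,1,4}
cl∖int = {3,2,5,1,4}

int(A) = {}
cl(A)  = {3,2,5,1,4}
∂A     = {3,2,5,1,4}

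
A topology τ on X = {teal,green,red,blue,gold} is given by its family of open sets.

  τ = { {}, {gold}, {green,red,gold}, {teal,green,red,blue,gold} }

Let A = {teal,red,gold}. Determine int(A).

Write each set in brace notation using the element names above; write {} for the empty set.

U open, U⊆A: {}, {gold}. int(A) = ⋃ = {gold}

{gold}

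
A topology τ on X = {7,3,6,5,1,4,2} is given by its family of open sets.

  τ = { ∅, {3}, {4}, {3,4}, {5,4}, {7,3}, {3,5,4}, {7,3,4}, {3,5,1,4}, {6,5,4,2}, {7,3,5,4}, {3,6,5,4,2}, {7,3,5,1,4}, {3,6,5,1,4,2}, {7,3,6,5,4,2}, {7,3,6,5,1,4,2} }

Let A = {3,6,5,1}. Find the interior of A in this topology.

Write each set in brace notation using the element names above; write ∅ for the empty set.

U open, U⊆A: ∅, {3}. int(A) = ⋃ = {3}

{3}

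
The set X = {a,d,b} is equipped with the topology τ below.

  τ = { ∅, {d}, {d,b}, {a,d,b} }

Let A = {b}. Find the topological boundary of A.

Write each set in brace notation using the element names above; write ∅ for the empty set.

open subsets of A: ∅; so int(A) = ∅
closure: X∖int(X∖A) = X∖{d} = {a,b}
∂A = {a,b} minus ∅ = {a,b}

{a,b}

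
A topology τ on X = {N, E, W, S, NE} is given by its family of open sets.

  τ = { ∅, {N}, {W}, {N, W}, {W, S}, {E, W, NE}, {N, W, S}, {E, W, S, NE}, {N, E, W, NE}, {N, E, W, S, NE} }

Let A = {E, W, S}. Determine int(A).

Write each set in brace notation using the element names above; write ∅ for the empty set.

U open, U⊆A: ∅, {W}, {W, S}. int(A) = ⋃ = {W, S}

{W, S}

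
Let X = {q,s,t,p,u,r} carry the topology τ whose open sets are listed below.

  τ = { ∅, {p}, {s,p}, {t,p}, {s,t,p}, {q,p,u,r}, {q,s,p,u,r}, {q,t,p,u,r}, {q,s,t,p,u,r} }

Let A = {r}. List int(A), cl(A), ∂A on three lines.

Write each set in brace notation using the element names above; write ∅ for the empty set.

U open, U⊆A: ∅. int(A) = ⋃ = ∅
X∖A={q,s,t,p,u}, int(X∖A)={s,t,p}, hence cl(A)={q,u,r}
∂A: remove int from cl → {q,u,r}

int(A) = ∅
cl(A)  = {q,u,r}
∂A     = {q,u,r}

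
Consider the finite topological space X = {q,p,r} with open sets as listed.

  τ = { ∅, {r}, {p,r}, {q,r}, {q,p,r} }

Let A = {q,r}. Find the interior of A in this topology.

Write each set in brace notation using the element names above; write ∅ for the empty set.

{q,r}

U open, U⊆A: ∅, {r}, {q,r}. int(A) = ⋃ = {q,r}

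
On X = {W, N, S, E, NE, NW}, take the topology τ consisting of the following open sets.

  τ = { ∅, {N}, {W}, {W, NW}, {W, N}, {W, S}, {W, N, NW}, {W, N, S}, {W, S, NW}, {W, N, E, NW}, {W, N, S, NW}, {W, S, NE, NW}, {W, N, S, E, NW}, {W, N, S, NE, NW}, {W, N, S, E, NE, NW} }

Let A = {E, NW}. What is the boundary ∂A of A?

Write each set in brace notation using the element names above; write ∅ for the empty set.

{E, NE, NW}

open subsets of A: ∅; so int(A) = ∅
closure: X∖int(X∖A) = X∖{W, N, S} = {E, NE, NW}
∂A = {E, NE, NW} minus ∅ = {E, NE, NW}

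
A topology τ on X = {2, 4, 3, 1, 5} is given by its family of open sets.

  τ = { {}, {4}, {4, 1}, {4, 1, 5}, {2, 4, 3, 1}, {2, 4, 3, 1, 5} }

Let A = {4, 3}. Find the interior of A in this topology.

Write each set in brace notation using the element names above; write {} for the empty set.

{4}

U open, U⊆A: {}, {4}. int(A) = ⋃ = {4}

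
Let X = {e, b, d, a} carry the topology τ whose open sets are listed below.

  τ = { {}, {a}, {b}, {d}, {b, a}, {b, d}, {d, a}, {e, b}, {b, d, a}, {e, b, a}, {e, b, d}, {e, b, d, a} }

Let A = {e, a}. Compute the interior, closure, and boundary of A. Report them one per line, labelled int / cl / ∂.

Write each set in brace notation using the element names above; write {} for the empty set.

open subsets of A: {}, {a}; so int(A) = {a}
closure: X∖int(X∖A) = X∖{b, d} = {e, a}
∂A = {e, a} minus {a} = {e}

int(A) = {a}
cl(A)  = {e, a}
∂A     = {e}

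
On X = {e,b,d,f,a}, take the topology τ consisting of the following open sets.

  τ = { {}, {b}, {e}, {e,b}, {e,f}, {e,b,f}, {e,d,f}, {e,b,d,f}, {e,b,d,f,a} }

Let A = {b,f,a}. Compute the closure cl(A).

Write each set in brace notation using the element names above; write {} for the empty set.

{b,d,f,a}

closure: X∖int(X∖A) = X∖{e} = {b,d,f,a}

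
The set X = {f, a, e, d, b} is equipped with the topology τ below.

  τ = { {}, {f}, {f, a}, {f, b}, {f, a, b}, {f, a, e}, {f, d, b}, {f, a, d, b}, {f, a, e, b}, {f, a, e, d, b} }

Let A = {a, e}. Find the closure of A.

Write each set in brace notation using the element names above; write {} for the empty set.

X∖A={f, d, b}, int(X∖A)={f, d, b}, hence cl(A)={a, e}

{a, e}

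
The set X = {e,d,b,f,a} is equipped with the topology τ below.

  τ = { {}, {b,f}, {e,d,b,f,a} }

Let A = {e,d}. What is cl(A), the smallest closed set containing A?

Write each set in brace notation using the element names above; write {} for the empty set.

cl via duality: int({b,f,a}) = {b,f}, so X∖{b,f} = {e,d,a}

{e,d,a}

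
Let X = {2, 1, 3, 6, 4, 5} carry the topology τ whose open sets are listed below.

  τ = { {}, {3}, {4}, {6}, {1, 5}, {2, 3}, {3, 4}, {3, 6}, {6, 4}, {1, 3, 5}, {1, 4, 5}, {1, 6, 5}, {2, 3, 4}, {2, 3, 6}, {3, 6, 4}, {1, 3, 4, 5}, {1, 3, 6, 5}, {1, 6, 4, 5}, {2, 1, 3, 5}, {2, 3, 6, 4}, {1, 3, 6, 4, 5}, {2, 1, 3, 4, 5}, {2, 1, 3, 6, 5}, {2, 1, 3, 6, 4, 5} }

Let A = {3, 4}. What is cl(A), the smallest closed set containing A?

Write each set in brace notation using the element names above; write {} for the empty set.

{2, 3, 4}

X∖A={2, 1, 6, 5}, int(X∖A)={1, 6, 5}, hence cl(A)={2, 3, 4}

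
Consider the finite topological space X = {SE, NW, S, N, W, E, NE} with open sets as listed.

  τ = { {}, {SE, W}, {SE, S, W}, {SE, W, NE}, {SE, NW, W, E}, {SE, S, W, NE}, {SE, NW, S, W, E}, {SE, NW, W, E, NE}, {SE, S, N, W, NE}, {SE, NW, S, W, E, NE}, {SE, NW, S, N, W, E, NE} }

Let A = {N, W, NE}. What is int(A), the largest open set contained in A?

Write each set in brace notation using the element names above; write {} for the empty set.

open subsets of A: {}; so int(A) = {}

{}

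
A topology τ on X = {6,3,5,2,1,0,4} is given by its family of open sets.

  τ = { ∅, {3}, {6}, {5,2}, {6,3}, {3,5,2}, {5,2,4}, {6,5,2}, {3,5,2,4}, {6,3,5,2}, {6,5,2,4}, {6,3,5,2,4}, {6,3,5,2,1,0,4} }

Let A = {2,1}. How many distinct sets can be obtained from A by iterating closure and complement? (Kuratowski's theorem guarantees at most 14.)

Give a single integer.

8

X∖A={6,3,5,0,4}, int(X∖A)={6,3}, hence cl(A)={5,2,1,0,4}
Orbit (k=closure, c=complement):
  1. A     = {2,1}
  2. kA    = {5,2,1,0,4}
  3. cA    = {6,3,5,0,4}
  4. ckA   = {6,3}
  5. kcA   = {6,3,5,2,1,0,4}
  6. kckA  = {6,3,1,0}
  7. ckcA  = ∅
  8. ckckA = {5,2,4}
(closed under both — stop)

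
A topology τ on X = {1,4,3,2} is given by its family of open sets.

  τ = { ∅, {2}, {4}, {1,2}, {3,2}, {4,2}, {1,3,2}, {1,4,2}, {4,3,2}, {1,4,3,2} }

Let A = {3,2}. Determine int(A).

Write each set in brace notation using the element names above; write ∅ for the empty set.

U open, U⊆A: ∅, {2}, {3,2}. int(A) = ⋃ = {3,2}

{3,2}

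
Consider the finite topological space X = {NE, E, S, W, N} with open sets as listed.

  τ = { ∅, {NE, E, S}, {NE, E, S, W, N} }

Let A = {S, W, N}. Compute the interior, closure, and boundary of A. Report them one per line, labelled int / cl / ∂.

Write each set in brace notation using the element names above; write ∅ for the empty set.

int(A) = ∅
cl(A)  = {NE, E, S, W, N}
∂A     = {NE, E, S, W, N}

open subsets of A: ∅; so int(A) = ∅
closure: X∖int(X∖A) = X∖∅ = {NE, E, S, W, N}
∂A = {NE, E, S, W, N} minus ∅ = {NE, E, S, W, N}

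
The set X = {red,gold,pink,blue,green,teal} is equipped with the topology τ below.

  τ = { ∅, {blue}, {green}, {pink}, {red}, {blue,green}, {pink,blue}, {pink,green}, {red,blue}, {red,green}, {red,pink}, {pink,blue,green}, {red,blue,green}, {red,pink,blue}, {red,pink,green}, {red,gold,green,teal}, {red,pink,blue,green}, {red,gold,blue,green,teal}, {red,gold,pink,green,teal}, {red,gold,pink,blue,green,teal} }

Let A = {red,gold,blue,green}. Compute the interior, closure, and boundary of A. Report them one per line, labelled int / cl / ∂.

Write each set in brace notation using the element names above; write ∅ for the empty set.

interior: largest open inside A is {red,blue,green} (from ∅, {green}, {red}, {blue}, {blue,green}, {red,green}, {red,blue}, {red,blue,green})
cl via duality: int({pink,teal}) = {pink}, so X∖{pink} = {red,gold,blue,green,teal}
cl∖int = {gold,teal}

int(A) = {red,blue,green}
cl(A)  = {red,gold,blue,green,teal}
∂A     = {gold,teal}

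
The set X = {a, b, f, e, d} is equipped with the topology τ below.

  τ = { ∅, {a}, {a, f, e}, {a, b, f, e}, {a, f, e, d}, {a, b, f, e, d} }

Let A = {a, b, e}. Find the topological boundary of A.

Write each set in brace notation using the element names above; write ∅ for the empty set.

{b, f, e, d}

U open, U⊆A: ∅, {a}. int(A) = ⋃ = {a}
X∖A={f, d}, int(X∖A)=∅, hence cl(A)={a, b, f, e, d}
∂A: remove int from cl → {b, f, e, d}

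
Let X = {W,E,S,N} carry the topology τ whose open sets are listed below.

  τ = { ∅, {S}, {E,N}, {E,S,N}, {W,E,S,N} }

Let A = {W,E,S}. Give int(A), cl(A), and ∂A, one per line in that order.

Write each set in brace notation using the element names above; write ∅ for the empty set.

int(A) = {S}
cl(A)  = {W,E,S,N}
∂A     = {W,E,N}

open subsets of A: ∅, {S}; so int(A) = {S}
closure: X∖int(X∖A) = X∖∅ = {W,E,S,N}
∂A = {W,E,S,N} minus {S} = {W,E,N}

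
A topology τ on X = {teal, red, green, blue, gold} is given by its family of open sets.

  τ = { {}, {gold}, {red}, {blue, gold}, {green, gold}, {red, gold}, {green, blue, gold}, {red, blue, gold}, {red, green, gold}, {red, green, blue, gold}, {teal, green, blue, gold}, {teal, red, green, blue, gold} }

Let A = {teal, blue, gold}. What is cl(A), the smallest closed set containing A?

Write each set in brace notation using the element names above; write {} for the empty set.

{teal, green, blue, gold}

closure: X∖int(X∖A) = X∖{red} = {teal, green, blue, gold}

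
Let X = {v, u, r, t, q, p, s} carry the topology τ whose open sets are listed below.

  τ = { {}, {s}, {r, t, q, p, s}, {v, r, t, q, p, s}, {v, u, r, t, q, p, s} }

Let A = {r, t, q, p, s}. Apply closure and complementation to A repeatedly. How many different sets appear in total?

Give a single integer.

complement {v, u}; its interior {}; cl(A) = X∖{} = {v, u, r, t, q, p, s}
With k = closure, c = complement:
  1. A     = {r, t, q, p, s}
  2. kA    = {v, u, r, t, q, p, s}
  3. cA    = {v, u}
  4. ckA   = {}
k, c of each give nothing new

4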